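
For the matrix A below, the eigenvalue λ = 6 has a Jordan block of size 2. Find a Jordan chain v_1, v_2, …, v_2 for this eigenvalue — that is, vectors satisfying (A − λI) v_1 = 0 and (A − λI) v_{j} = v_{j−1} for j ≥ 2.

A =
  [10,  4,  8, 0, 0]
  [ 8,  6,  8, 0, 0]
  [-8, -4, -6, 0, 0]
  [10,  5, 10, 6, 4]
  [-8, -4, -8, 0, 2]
A Jordan chain for λ = 6 of length 2:
v_1 = (0, 0, 0, 1, 0)ᵀ
v_2 = (1, 1, -1, 0, -1)ᵀ

Let N = A − (6)·I. We want v_2 with N^2 v_2 = 0 but N^1 v_2 ≠ 0; then v_{j-1} := N · v_j for j = 2, …, 2.

Pick v_2 = (1, 1, -1, 0, -1)ᵀ.
Then v_1 = N · v_2 = (0, 0, 0, 1, 0)ᵀ.

Sanity check: (A − (6)·I) v_1 = (0, 0, 0, 0, 0)ᵀ = 0. ✓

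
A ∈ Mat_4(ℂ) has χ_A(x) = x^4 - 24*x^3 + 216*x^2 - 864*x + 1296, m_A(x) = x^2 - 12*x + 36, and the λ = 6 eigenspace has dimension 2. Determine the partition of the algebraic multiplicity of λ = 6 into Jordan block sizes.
Block sizes for λ = 6: [2, 2]

Step 1 — from the characteristic polynomial, algebraic multiplicity of λ = 6 is 4. From dim ker(A − (6)·I) = 2, there are exactly 2 Jordan blocks for λ = 6.
Step 2 — from the minimal polynomial, the factor (x − 6)^2 tells us the largest block for λ = 6 has size 2.
Step 3 — with total size 4, 2 blocks, and largest block 2, the block sizes (in nonincreasing order) are [2, 2].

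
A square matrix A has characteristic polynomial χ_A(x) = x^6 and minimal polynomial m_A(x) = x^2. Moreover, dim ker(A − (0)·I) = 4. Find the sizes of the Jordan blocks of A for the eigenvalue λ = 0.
Block sizes for λ = 0: [2, 2, 1, 1]

Step 1 — from the characteristic polynomial, algebraic multiplicity of λ = 0 is 6. From dim ker(A − (0)·I) = 4, there are exactly 4 Jordan blocks for λ = 0.
Step 2 — from the minimal polynomial, the factor (x − 0)^2 tells us the largest block for λ = 0 has size 2.
Step 3 — with total size 6, 4 blocks, and largest block 2, the block sizes (in nonincreasing order) are [2, 2, 1, 1].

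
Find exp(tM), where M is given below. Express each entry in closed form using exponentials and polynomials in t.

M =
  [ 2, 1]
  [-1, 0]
e^{tM} =
  [t*exp(t) + exp(t), t*exp(t)]
  [-t*exp(t), -t*exp(t) + exp(t)]

Strategy: write M = P · J · P⁻¹ where J is a Jordan canonical form, so e^{tM} = P · e^{tJ} · P⁻¹, and e^{tJ} can be computed block-by-block.

M has Jordan form
J =
  [1, 1]
  [0, 1]
(up to reordering of blocks).

Per-block formulas:
  For a 2×2 Jordan block J_2(1): exp(t · J_2(1)) = e^(1t)·(I + t·N), where N is the 2×2 nilpotent shift.

After assembling e^{tJ} and conjugating by P, we get:

e^{tM} =
  [t*exp(t) + exp(t), t*exp(t)]
  [-t*exp(t), -t*exp(t) + exp(t)]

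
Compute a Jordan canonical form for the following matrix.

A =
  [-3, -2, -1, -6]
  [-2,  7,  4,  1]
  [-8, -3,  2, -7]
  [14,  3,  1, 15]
J_3(5) ⊕ J_1(6)

The characteristic polynomial is
  det(x·I − A) = x^4 - 21*x^3 + 165*x^2 - 575*x + 750 = (x - 6)*(x - 5)^3

Eigenvalues and multiplicities (the geometric multiplicity of λ is n − rank(A − λI), which equals the number of Jordan blocks for λ):
  λ = 5: algebraic multiplicity = 3, geometric multiplicity = 1
  λ = 6: algebraic multiplicity = 1, geometric multiplicity = 1

Determining the block sizes for each eigenvalue:
  λ = 5: one block (gm = 1), so the single block has size am = 3 → block sizes [3]
  λ = 6: one block (gm = 1), so the single block has size am = 1 → block sizes [1]

Assembling the blocks gives a Jordan form
J =
  [5, 1, 0, 0]
  [0, 5, 1, 0]
  [0, 0, 5, 0]
  [0, 0, 0, 6]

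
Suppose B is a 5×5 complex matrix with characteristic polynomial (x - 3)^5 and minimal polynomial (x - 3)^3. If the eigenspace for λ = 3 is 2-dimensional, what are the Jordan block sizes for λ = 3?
Block sizes for λ = 3: [3, 2]

Step 1 — from the characteristic polynomial, algebraic multiplicity of λ = 3 is 5. From dim ker(B − (3)·I) = 2, there are exactly 2 Jordan blocks for λ = 3.
Step 2 — from the minimal polynomial, the factor (x − 3)^3 tells us the largest block for λ = 3 has size 3.
Step 3 — with total size 5, 2 blocks, and largest block 3, the block sizes (in nonincreasing order) are [3, 2].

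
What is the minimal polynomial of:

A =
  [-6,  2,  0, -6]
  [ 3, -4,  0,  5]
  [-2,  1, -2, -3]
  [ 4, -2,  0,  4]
x^3 + 6*x^2 + 12*x + 8

The characteristic polynomial is χ_A(x) = (x + 2)^4, so the eigenvalues are known. The minimal polynomial is
  m_A(x) = Π_λ (x − λ)^{k_λ}
where k_λ is the size of the *largest* Jordan block for λ (equivalently, the smallest k with (A − λI)^k v = 0 for every generalised eigenvector v of λ).

  λ = -2: largest Jordan block has size 3, contributing (x + 2)^3

So m_A(x) = (x + 2)^3 = x^3 + 6*x^2 + 12*x + 8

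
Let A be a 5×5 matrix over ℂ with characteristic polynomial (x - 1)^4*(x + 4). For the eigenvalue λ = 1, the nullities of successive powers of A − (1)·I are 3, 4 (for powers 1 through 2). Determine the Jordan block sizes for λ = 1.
Block sizes for λ = 1: [2, 1, 1]

From the dimensions of kernels of powers, the number of Jordan blocks of size at least j is d_j − d_{j−1} where d_j = dim ker(N^j) (with d_0 = 0). Computing the differences gives [3, 1].
The number of blocks of size exactly k is (#blocks of size ≥ k) − (#blocks of size ≥ k + 1), so the partition is: 2 block(s) of size 1, 1 block(s) of size 2.
In nonincreasing order the block sizes are [2, 1, 1].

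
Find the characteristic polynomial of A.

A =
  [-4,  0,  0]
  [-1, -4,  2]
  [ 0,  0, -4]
x^3 + 12*x^2 + 48*x + 64

Expanding det(x·I − A) (e.g. by cofactor expansion or by noting that A is similar to its Jordan form J, which has the same characteristic polynomial as A) gives
  χ_A(x) = x^3 + 12*x^2 + 48*x + 64
which factors as (x + 4)^3. The eigenvalues (with algebraic multiplicities) are λ = -4 with multiplicity 3.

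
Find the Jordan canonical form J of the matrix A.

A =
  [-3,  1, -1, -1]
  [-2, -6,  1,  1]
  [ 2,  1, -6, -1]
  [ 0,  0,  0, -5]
J_2(-5) ⊕ J_1(-5) ⊕ J_1(-5)

The characteristic polynomial is
  det(x·I − A) = x^4 + 20*x^3 + 150*x^2 + 500*x + 625 = (x + 5)^4

Eigenvalues and multiplicities (the geometric multiplicity of λ is n − rank(A − λI), which equals the number of Jordan blocks for λ):
  λ = -5: algebraic multiplicity = 4, geometric multiplicity = 3

Determining the block sizes for each eigenvalue:
  λ = -5: 3 blocks summing to 4 forces exactly one block of size 2 and the rest size 1 → block sizes [2, 1, 1]

Assembling the blocks gives a Jordan form
J =
  [-5,  1,  0,  0]
  [ 0, -5,  0,  0]
  [ 0,  0, -5,  0]
  [ 0,  0,  0, -5]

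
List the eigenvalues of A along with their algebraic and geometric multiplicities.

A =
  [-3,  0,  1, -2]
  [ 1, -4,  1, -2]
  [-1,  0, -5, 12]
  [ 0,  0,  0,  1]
λ = -4: alg = 3, geom = 2; λ = 1: alg = 1, geom = 1

Step 1 — factor the characteristic polynomial to read off the algebraic multiplicities:
  χ_A(x) = (x - 1)*(x + 4)^3

Step 2 — compute geometric multiplicities via the rank-nullity identity g(λ) = n − rank(A − λI):
  rank(A − (-4)·I) = 2, so dim ker(A − (-4)·I) = n − 2 = 2
  rank(A − (1)·I) = 3, so dim ker(A − (1)·I) = n − 3 = 1

Summary:
  λ = -4: algebraic multiplicity = 3, geometric multiplicity = 2
  λ = 1: algebraic multiplicity = 1, geometric multiplicity = 1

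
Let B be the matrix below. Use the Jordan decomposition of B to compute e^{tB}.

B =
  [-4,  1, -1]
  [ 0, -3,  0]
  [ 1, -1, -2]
e^{tB} =
  [-t*exp(-3*t) + exp(-3*t), t*exp(-3*t), -t*exp(-3*t)]
  [0, exp(-3*t), 0]
  [t*exp(-3*t), -t*exp(-3*t), t*exp(-3*t) + exp(-3*t)]

Strategy: write B = P · J · P⁻¹ where J is a Jordan canonical form, so e^{tB} = P · e^{tJ} · P⁻¹, and e^{tJ} can be computed block-by-block.

B has Jordan form
J =
  [-3,  1,  0]
  [ 0, -3,  0]
  [ 0,  0, -3]
(up to reordering of blocks).

Per-block formulas:
  For a 1×1 block at λ = -3: exp(t · [-3]) = [e^(-3t)].
  For a 2×2 Jordan block J_2(-3): exp(t · J_2(-3)) = e^(-3t)·(I + t·N), where N is the 2×2 nilpotent shift.

After assembling e^{tJ} and conjugating by P, we get:

e^{tB} =
  [-t*exp(-3*t) + exp(-3*t), t*exp(-3*t), -t*exp(-3*t)]
  [0, exp(-3*t), 0]
  [t*exp(-3*t), -t*exp(-3*t), t*exp(-3*t) + exp(-3*t)]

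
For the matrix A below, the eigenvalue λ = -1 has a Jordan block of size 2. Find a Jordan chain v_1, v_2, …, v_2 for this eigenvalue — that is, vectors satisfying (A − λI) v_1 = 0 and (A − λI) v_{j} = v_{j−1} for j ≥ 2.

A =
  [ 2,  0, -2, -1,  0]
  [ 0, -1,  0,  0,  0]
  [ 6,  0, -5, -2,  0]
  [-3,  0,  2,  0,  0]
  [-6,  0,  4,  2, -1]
A Jordan chain for λ = -1 of length 2:
v_1 = (3, 0, 6, -3, -6)ᵀ
v_2 = (1, 0, 0, 0, 0)ᵀ

Let N = A − (-1)·I. We want v_2 with N^2 v_2 = 0 but N^1 v_2 ≠ 0; then v_{j-1} := N · v_j for j = 2, …, 2.

Pick v_2 = (1, 0, 0, 0, 0)ᵀ.
Then v_1 = N · v_2 = (3, 0, 6, -3, -6)ᵀ.

Sanity check: (A − (-1)·I) v_1 = (0, 0, 0, 0, 0)ᵀ = 0. ✓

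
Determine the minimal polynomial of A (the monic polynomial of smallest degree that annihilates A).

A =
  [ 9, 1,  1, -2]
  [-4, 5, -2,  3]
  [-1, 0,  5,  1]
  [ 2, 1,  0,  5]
x^2 - 12*x + 36

The characteristic polynomial is χ_A(x) = (x - 6)^4, so the eigenvalues are known. The minimal polynomial is
  m_A(x) = Π_λ (x − λ)^{k_λ}
where k_λ is the size of the *largest* Jordan block for λ (equivalently, the smallest k with (A − λI)^k v = 0 for every generalised eigenvector v of λ).

  λ = 6: largest Jordan block has size 2, contributing (x − 6)^2

So m_A(x) = (x - 6)^2 = x^2 - 12*x + 36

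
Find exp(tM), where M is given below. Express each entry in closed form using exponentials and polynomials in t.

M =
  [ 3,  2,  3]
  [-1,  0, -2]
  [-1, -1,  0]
e^{tM} =
  [-t^2*exp(t)/2 + 2*t*exp(t) + exp(t), -t^2*exp(t)/2 + 2*t*exp(t), -t^2*exp(t)/2 + 3*t*exp(t)]
  [t^2*exp(t)/2 - t*exp(t), t^2*exp(t)/2 - t*exp(t) + exp(t), t^2*exp(t)/2 - 2*t*exp(t)]
  [-t*exp(t), -t*exp(t), -t*exp(t) + exp(t)]

Strategy: write M = P · J · P⁻¹ where J is a Jordan canonical form, so e^{tM} = P · e^{tJ} · P⁻¹, and e^{tJ} can be computed block-by-block.

M has Jordan form
J =
  [1, 1, 0]
  [0, 1, 1]
  [0, 0, 1]
(up to reordering of blocks).

Per-block formulas:
  For a 3×3 Jordan block J_3(1): exp(t · J_3(1)) = e^(1t)·(I + t·N + (t^2/2)·N^2), where N is the 3×3 nilpotent shift.

After assembling e^{tJ} and conjugating by P, we get:

e^{tM} =
  [-t^2*exp(t)/2 + 2*t*exp(t) + exp(t), -t^2*exp(t)/2 + 2*t*exp(t), -t^2*exp(t)/2 + 3*t*exp(t)]
  [t^2*exp(t)/2 - t*exp(t), t^2*exp(t)/2 - t*exp(t) + exp(t), t^2*exp(t)/2 - 2*t*exp(t)]
  [-t*exp(t), -t*exp(t), -t*exp(t) + exp(t)]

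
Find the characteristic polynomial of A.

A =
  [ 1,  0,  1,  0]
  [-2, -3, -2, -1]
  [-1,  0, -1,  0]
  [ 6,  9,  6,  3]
x^4

Expanding det(x·I − A) (e.g. by cofactor expansion or by noting that A is similar to its Jordan form J, which has the same characteristic polynomial as A) gives
  χ_A(x) = x^4
which factors as x^4. The eigenvalues (with algebraic multiplicities) are λ = 0 with multiplicity 4.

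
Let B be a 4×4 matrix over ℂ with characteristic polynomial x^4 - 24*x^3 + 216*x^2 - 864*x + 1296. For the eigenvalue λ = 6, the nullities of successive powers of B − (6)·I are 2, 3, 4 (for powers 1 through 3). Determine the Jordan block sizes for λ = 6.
Block sizes for λ = 6: [3, 1]

From the dimensions of kernels of powers, the number of Jordan blocks of size at least j is d_j − d_{j−1} where d_j = dim ker(N^j) (with d_0 = 0). Computing the differences gives [2, 1, 1].
The number of blocks of size exactly k is (#blocks of size ≥ k) − (#blocks of size ≥ k + 1), so the partition is: 1 block(s) of size 1, 1 block(s) of size 3.
In nonincreasing order the block sizes are [3, 1].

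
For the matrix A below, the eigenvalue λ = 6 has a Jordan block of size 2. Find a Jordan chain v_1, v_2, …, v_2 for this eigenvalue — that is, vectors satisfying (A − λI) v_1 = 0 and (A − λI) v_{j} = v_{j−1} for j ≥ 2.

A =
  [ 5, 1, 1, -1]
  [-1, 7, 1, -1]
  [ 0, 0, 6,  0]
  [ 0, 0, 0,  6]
A Jordan chain for λ = 6 of length 2:
v_1 = (-1, -1, 0, 0)ᵀ
v_2 = (1, 0, 0, 0)ᵀ

Let N = A − (6)·I. We want v_2 with N^2 v_2 = 0 but N^1 v_2 ≠ 0; then v_{j-1} := N · v_j for j = 2, …, 2.

Pick v_2 = (1, 0, 0, 0)ᵀ.
Then v_1 = N · v_2 = (-1, -1, 0, 0)ᵀ.

Sanity check: (A − (6)·I) v_1 = (0, 0, 0, 0)ᵀ = 0. ✓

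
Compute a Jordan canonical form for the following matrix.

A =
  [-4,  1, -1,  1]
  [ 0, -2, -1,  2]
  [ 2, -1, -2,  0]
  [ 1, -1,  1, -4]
J_2(-3) ⊕ J_2(-3)

The characteristic polynomial is
  det(x·I − A) = x^4 + 12*x^3 + 54*x^2 + 108*x + 81 = (x + 3)^4

Eigenvalues and multiplicities (the geometric multiplicity of λ is n − rank(A − λI), which equals the number of Jordan blocks for λ):
  λ = -3: algebraic multiplicity = 4, geometric multiplicity = 2

Determining the block sizes for each eigenvalue:
  λ = -3: with am = 4 and gm = 2, the partition is not yet determined (e.g. several partitions of 4 into 2 parts exist). Let N = A − (-3)·I. Computing rank(N^1) = 2, rank(N^2) = 0; the number of blocks of size ≥ j is rank(N^{j−1}) − rank(N^j), giving [2, 2]. So we have 2 block(s) of size 2 → block sizes [2, 2]

Assembling the blocks gives a Jordan form
J =
  [-3,  1,  0,  0]
  [ 0, -3,  0,  0]
  [ 0,  0, -3,  1]
  [ 0,  0,  0, -3]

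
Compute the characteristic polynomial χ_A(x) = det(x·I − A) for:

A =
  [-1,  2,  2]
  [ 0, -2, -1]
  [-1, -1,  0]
x^3 + 3*x^2 + 3*x + 1

Expanding det(x·I − A) (e.g. by cofactor expansion or by noting that A is similar to its Jordan form J, which has the same characteristic polynomial as A) gives
  χ_A(x) = x^3 + 3*x^2 + 3*x + 1
which factors as (x + 1)^3. The eigenvalues (with algebraic multiplicities) are λ = -1 with multiplicity 3.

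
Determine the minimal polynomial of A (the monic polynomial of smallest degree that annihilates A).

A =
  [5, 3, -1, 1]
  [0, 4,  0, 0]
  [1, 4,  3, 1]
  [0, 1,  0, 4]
x^2 - 8*x + 16

The characteristic polynomial is χ_A(x) = (x - 4)^4, so the eigenvalues are known. The minimal polynomial is
  m_A(x) = Π_λ (x − λ)^{k_λ}
where k_λ is the size of the *largest* Jordan block for λ (equivalently, the smallest k with (A − λI)^k v = 0 for every generalised eigenvector v of λ).

  λ = 4: largest Jordan block has size 2, contributing (x − 4)^2

So m_A(x) = (x - 4)^2 = x^2 - 8*x + 16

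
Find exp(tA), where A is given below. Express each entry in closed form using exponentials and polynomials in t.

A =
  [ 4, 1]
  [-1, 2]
e^{tA} =
  [t*exp(3*t) + exp(3*t), t*exp(3*t)]
  [-t*exp(3*t), -t*exp(3*t) + exp(3*t)]

Strategy: write A = P · J · P⁻¹ where J is a Jordan canonical form, so e^{tA} = P · e^{tJ} · P⁻¹, and e^{tJ} can be computed block-by-block.

A has Jordan form
J =
  [3, 1]
  [0, 3]
(up to reordering of blocks).

Per-block formulas:
  For a 2×2 Jordan block J_2(3): exp(t · J_2(3)) = e^(3t)·(I + t·N), where N is the 2×2 nilpotent shift.

After assembling e^{tJ} and conjugating by P, we get:

e^{tA} =
  [t*exp(3*t) + exp(3*t), t*exp(3*t)]
  [-t*exp(3*t), -t*exp(3*t) + exp(3*t)]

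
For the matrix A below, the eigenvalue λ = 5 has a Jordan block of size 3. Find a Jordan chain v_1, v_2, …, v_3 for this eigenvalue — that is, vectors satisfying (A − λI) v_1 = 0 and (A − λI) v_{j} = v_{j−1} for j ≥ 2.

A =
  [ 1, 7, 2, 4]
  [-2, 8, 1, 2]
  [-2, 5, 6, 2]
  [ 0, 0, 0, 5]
A Jordan chain for λ = 5 of length 3:
v_1 = (-2, 0, -4, 0)ᵀ
v_2 = (-4, -2, -2, 0)ᵀ
v_3 = (1, 0, 0, 0)ᵀ

Let N = A − (5)·I. We want v_3 with N^3 v_3 = 0 but N^2 v_3 ≠ 0; then v_{j-1} := N · v_j for j = 3, …, 2.

Pick v_3 = (1, 0, 0, 0)ᵀ.
Then v_2 = N · v_3 = (-4, -2, -2, 0)ᵀ.
Then v_1 = N · v_2 = (-2, 0, -4, 0)ᵀ.

Sanity check: (A − (5)·I) v_1 = (0, 0, 0, 0)ᵀ = 0. ✓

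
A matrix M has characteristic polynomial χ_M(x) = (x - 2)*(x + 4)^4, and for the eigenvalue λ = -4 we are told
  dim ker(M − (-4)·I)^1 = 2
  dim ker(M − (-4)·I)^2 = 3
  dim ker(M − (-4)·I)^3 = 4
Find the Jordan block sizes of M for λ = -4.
Block sizes for λ = -4: [3, 1]

From the dimensions of kernels of powers, the number of Jordan blocks of size at least j is d_j − d_{j−1} where d_j = dim ker(N^j) (with d_0 = 0). Computing the differences gives [2, 1, 1].
The number of blocks of size exactly k is (#blocks of size ≥ k) − (#blocks of size ≥ k + 1), so the partition is: 1 block(s) of size 1, 1 block(s) of size 3.
In nonincreasing order the block sizes are [3, 1].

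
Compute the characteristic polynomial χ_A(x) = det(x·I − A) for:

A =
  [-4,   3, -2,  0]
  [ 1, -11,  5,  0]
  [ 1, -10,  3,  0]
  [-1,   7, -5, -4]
x^4 + 16*x^3 + 96*x^2 + 256*x + 256

Expanding det(x·I − A) (e.g. by cofactor expansion or by noting that A is similar to its Jordan form J, which has the same characteristic polynomial as A) gives
  χ_A(x) = x^4 + 16*x^3 + 96*x^2 + 256*x + 256
which factors as (x + 4)^4. The eigenvalues (with algebraic multiplicities) are λ = -4 with multiplicity 4.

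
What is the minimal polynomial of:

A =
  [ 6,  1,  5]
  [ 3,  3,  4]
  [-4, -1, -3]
x^3 - 6*x^2 + 12*x - 8

The characteristic polynomial is χ_A(x) = (x - 2)^3, so the eigenvalues are known. The minimal polynomial is
  m_A(x) = Π_λ (x − λ)^{k_λ}
where k_λ is the size of the *largest* Jordan block for λ (equivalently, the smallest k with (A − λI)^k v = 0 for every generalised eigenvector v of λ).

  λ = 2: largest Jordan block has size 3, contributing (x − 2)^3

So m_A(x) = (x - 2)^3 = x^3 - 6*x^2 + 12*x - 8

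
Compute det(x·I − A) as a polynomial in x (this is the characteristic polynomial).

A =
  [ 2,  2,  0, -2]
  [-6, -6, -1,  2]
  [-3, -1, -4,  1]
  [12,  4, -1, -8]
x^4 + 16*x^3 + 96*x^2 + 256*x + 256

Expanding det(x·I − A) (e.g. by cofactor expansion or by noting that A is similar to its Jordan form J, which has the same characteristic polynomial as A) gives
  χ_A(x) = x^4 + 16*x^3 + 96*x^2 + 256*x + 256
which factors as (x + 4)^4. The eigenvalues (with algebraic multiplicities) are λ = -4 with multiplicity 4.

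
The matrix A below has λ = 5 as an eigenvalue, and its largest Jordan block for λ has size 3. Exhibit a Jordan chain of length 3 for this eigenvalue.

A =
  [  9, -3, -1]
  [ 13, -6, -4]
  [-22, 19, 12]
A Jordan chain for λ = 5 of length 3:
v_1 = (-1, -3, 5)ᵀ
v_2 = (4, 13, -22)ᵀ
v_3 = (1, 0, 0)ᵀ

Let N = A − (5)·I. We want v_3 with N^3 v_3 = 0 but N^2 v_3 ≠ 0; then v_{j-1} := N · v_j for j = 3, …, 2.

Pick v_3 = (1, 0, 0)ᵀ.
Then v_2 = N · v_3 = (4, 13, -22)ᵀ.
Then v_1 = N · v_2 = (-1, -3, 5)ᵀ.

Sanity check: (A − (5)·I) v_1 = (0, 0, 0)ᵀ = 0. ✓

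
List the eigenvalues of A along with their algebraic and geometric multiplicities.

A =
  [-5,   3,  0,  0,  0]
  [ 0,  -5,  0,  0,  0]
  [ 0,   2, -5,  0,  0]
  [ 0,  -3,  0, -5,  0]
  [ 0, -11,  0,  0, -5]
λ = -5: alg = 5, geom = 4

Step 1 — factor the characteristic polynomial to read off the algebraic multiplicities:
  χ_A(x) = (x + 5)^5

Step 2 — compute geometric multiplicities via the rank-nullity identity g(λ) = n − rank(A − λI):
  rank(A − (-5)·I) = 1, so dim ker(A − (-5)·I) = n − 1 = 4

Summary:
  λ = -5: algebraic multiplicity = 5, geometric multiplicity = 4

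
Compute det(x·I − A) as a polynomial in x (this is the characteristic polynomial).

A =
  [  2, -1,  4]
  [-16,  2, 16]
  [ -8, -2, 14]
x^3 - 18*x^2 + 108*x - 216

Expanding det(x·I − A) (e.g. by cofactor expansion or by noting that A is similar to its Jordan form J, which has the same characteristic polynomial as A) gives
  χ_A(x) = x^3 - 18*x^2 + 108*x - 216
which factors as (x - 6)^3. The eigenvalues (with algebraic multiplicities) are λ = 6 with multiplicity 3.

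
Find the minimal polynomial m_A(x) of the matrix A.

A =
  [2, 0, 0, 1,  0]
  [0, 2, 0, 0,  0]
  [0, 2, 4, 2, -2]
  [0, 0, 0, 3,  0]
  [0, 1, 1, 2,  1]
x^2 - 5*x + 6

The characteristic polynomial is χ_A(x) = (x - 3)^2*(x - 2)^3, so the eigenvalues are known. The minimal polynomial is
  m_A(x) = Π_λ (x − λ)^{k_λ}
where k_λ is the size of the *largest* Jordan block for λ (equivalently, the smallest k with (A − λI)^k v = 0 for every generalised eigenvector v of λ).

  λ = 2: largest Jordan block has size 1, contributing (x − 2)
  λ = 3: largest Jordan block has size 1, contributing (x − 3)

So m_A(x) = (x - 3)*(x - 2) = x^2 - 5*x + 6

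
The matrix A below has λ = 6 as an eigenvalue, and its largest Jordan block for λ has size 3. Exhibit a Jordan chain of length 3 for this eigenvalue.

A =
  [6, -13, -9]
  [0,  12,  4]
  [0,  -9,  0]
A Jordan chain for λ = 6 of length 3:
v_1 = (3, 0, 0)ᵀ
v_2 = (-13, 6, -9)ᵀ
v_3 = (0, 1, 0)ᵀ

Let N = A − (6)·I. We want v_3 with N^3 v_3 = 0 but N^2 v_3 ≠ 0; then v_{j-1} := N · v_j for j = 3, …, 2.

Pick v_3 = (0, 1, 0)ᵀ.
Then v_2 = N · v_3 = (-13, 6, -9)ᵀ.
Then v_1 = N · v_2 = (3, 0, 0)ᵀ.

Sanity check: (A − (6)·I) v_1 = (0, 0, 0)ᵀ = 0. ✓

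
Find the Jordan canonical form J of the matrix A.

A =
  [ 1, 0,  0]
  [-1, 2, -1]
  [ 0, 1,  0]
J_3(1)

The characteristic polynomial is
  det(x·I − A) = x^3 - 3*x^2 + 3*x - 1 = (x - 1)^3

Eigenvalues and multiplicities (the geometric multiplicity of λ is n − rank(A − λI), which equals the number of Jordan blocks for λ):
  λ = 1: algebraic multiplicity = 3, geometric multiplicity = 1

Determining the block sizes for each eigenvalue:
  λ = 1: one block (gm = 1), so the single block has size am = 3 → block sizes [3]

Assembling the blocks gives a Jordan form
J =
  [1, 1, 0]
  [0, 1, 1]
  [0, 0, 1]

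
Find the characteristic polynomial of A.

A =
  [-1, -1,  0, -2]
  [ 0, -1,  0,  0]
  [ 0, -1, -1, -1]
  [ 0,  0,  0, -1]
x^4 + 4*x^3 + 6*x^2 + 4*x + 1

Expanding det(x·I − A) (e.g. by cofactor expansion or by noting that A is similar to its Jordan form J, which has the same characteristic polynomial as A) gives
  χ_A(x) = x^4 + 4*x^3 + 6*x^2 + 4*x + 1
which factors as (x + 1)^4. The eigenvalues (with algebraic multiplicities) are λ = -1 with multiplicity 4.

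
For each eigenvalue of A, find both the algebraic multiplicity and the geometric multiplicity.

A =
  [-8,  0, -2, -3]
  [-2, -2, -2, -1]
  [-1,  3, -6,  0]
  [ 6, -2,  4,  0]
λ = -4: alg = 4, geom = 2

Step 1 — factor the characteristic polynomial to read off the algebraic multiplicities:
  χ_A(x) = (x + 4)^4

Step 2 — compute geometric multiplicities via the rank-nullity identity g(λ) = n − rank(A − λI):
  rank(A − (-4)·I) = 2, so dim ker(A − (-4)·I) = n − 2 = 2

Summary:
  λ = -4: algebraic multiplicity = 4, geometric multiplicity = 2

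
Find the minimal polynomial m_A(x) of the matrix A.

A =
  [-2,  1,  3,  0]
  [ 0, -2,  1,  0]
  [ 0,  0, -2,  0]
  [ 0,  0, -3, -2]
x^3 + 6*x^2 + 12*x + 8

The characteristic polynomial is χ_A(x) = (x + 2)^4, so the eigenvalues are known. The minimal polynomial is
  m_A(x) = Π_λ (x − λ)^{k_λ}
where k_λ is the size of the *largest* Jordan block for λ (equivalently, the smallest k with (A − λI)^k v = 0 for every generalised eigenvector v of λ).

  λ = -2: largest Jordan block has size 3, contributing (x + 2)^3

So m_A(x) = (x + 2)^3 = x^3 + 6*x^2 + 12*x + 8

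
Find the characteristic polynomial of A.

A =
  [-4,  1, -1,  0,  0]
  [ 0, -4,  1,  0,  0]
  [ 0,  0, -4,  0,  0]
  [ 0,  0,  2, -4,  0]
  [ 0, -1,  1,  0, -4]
x^5 + 20*x^4 + 160*x^3 + 640*x^2 + 1280*x + 1024

Expanding det(x·I − A) (e.g. by cofactor expansion or by noting that A is similar to its Jordan form J, which has the same characteristic polynomial as A) gives
  χ_A(x) = x^5 + 20*x^4 + 160*x^3 + 640*x^2 + 1280*x + 1024
which factors as (x + 4)^5. The eigenvalues (with algebraic multiplicities) are λ = -4 with multiplicity 5.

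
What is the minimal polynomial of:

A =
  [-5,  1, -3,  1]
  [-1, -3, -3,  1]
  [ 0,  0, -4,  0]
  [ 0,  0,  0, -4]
x^2 + 8*x + 16

The characteristic polynomial is χ_A(x) = (x + 4)^4, so the eigenvalues are known. The minimal polynomial is
  m_A(x) = Π_λ (x − λ)^{k_λ}
where k_λ is the size of the *largest* Jordan block for λ (equivalently, the smallest k with (A − λI)^k v = 0 for every generalised eigenvector v of λ).

  λ = -4: largest Jordan block has size 2, contributing (x + 4)^2

So m_A(x) = (x + 4)^2 = x^2 + 8*x + 16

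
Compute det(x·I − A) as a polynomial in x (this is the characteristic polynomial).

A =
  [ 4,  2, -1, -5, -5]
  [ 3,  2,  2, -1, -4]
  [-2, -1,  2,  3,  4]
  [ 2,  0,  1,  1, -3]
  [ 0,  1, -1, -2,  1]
x^5 - 10*x^4 + 40*x^3 - 80*x^2 + 80*x - 32

Expanding det(x·I − A) (e.g. by cofactor expansion or by noting that A is similar to its Jordan form J, which has the same characteristic polynomial as A) gives
  χ_A(x) = x^5 - 10*x^4 + 40*x^3 - 80*x^2 + 80*x - 32
which factors as (x - 2)^5. The eigenvalues (with algebraic multiplicities) are λ = 2 with multiplicity 5.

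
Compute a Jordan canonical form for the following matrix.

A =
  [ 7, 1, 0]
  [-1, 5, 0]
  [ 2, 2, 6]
J_2(6) ⊕ J_1(6)

The characteristic polynomial is
  det(x·I − A) = x^3 - 18*x^2 + 108*x - 216 = (x - 6)^3

Eigenvalues and multiplicities (the geometric multiplicity of λ is n − rank(A − λI), which equals the number of Jordan blocks for λ):
  λ = 6: algebraic multiplicity = 3, geometric multiplicity = 2

Determining the block sizes for each eigenvalue:
  λ = 6: 2 blocks summing to 3 forces exactly one block of size 2 and the rest size 1 → block sizes [2, 1]

Assembling the blocks gives a Jordan form
J =
  [6, 1, 0]
  [0, 6, 0]
  [0, 0, 6]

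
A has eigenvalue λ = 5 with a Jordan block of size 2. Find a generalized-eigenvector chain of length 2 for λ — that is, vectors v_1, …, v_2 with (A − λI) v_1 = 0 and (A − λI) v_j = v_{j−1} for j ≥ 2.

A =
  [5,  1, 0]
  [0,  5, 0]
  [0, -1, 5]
A Jordan chain for λ = 5 of length 2:
v_1 = (1, 0, -1)ᵀ
v_2 = (0, 1, 0)ᵀ

Let N = A − (5)·I. We want v_2 with N^2 v_2 = 0 but N^1 v_2 ≠ 0; then v_{j-1} := N · v_j for j = 2, …, 2.

Pick v_2 = (0, 1, 0)ᵀ.
Then v_1 = N · v_2 = (1, 0, -1)ᵀ.

Sanity check: (A − (5)·I) v_1 = (0, 0, 0)ᵀ = 0. ✓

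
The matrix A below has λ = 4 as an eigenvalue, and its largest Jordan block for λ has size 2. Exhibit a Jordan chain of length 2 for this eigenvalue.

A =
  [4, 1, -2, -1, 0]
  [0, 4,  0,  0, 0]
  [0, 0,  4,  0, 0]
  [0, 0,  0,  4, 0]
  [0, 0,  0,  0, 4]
A Jordan chain for λ = 4 of length 2:
v_1 = (1, 0, 0, 0, 0)ᵀ
v_2 = (0, 1, 0, 0, 0)ᵀ

Let N = A − (4)·I. We want v_2 with N^2 v_2 = 0 but N^1 v_2 ≠ 0; then v_{j-1} := N · v_j for j = 2, …, 2.

Pick v_2 = (0, 1, 0, 0, 0)ᵀ.
Then v_1 = N · v_2 = (1, 0, 0, 0, 0)ᵀ.

Sanity check: (A − (4)·I) v_1 = (0, 0, 0, 0, 0)ᵀ = 0. ✓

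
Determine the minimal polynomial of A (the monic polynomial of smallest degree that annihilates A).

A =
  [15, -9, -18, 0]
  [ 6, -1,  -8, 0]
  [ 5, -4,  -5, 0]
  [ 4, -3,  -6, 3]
x^3 - 9*x^2 + 27*x - 27

The characteristic polynomial is χ_A(x) = (x - 3)^4, so the eigenvalues are known. The minimal polynomial is
  m_A(x) = Π_λ (x − λ)^{k_λ}
where k_λ is the size of the *largest* Jordan block for λ (equivalently, the smallest k with (A − λI)^k v = 0 for every generalised eigenvector v of λ).

  λ = 3: largest Jordan block has size 3, contributing (x − 3)^3

So m_A(x) = (x - 3)^3 = x^3 - 9*x^2 + 27*x - 27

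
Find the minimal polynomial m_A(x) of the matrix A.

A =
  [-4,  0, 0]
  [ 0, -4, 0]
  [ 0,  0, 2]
x^2 + 2*x - 8

The characteristic polynomial is χ_A(x) = (x - 2)*(x + 4)^2, so the eigenvalues are known. The minimal polynomial is
  m_A(x) = Π_λ (x − λ)^{k_λ}
where k_λ is the size of the *largest* Jordan block for λ (equivalently, the smallest k with (A − λI)^k v = 0 for every generalised eigenvector v of λ).

  λ = -4: largest Jordan block has size 1, contributing (x + 4)
  λ = 2: largest Jordan block has size 1, contributing (x − 2)

So m_A(x) = (x - 2)*(x + 4) = x^2 + 2*x - 8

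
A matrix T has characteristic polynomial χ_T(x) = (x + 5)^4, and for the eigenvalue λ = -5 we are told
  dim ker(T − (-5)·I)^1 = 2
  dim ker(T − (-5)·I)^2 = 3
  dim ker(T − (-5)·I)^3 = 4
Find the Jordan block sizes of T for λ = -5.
Block sizes for λ = -5: [3, 1]

From the dimensions of kernels of powers, the number of Jordan blocks of size at least j is d_j − d_{j−1} where d_j = dim ker(N^j) (with d_0 = 0). Computing the differences gives [2, 1, 1].
The number of blocks of size exactly k is (#blocks of size ≥ k) − (#blocks of size ≥ k + 1), so the partition is: 1 block(s) of size 1, 1 block(s) of size 3.
In nonincreasing order the block sizes are [3, 1].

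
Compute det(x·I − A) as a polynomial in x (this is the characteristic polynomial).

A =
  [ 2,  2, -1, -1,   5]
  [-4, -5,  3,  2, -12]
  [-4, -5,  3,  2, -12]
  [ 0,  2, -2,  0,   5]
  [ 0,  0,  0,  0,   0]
x^5

Expanding det(x·I − A) (e.g. by cofactor expansion or by noting that A is similar to its Jordan form J, which has the same characteristic polynomial as A) gives
  χ_A(x) = x^5
which factors as x^5. The eigenvalues (with algebraic multiplicities) are λ = 0 with multiplicity 5.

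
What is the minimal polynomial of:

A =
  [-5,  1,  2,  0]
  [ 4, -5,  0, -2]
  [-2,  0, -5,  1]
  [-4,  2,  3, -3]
x^4 + 18*x^3 + 121*x^2 + 360*x + 400

The characteristic polynomial is χ_A(x) = (x + 4)^2*(x + 5)^2, so the eigenvalues are known. The minimal polynomial is
  m_A(x) = Π_λ (x − λ)^{k_λ}
where k_λ is the size of the *largest* Jordan block for λ (equivalently, the smallest k with (A − λI)^k v = 0 for every generalised eigenvector v of λ).

  λ = -5: largest Jordan block has size 2, contributing (x + 5)^2
  λ = -4: largest Jordan block has size 2, contributing (x + 4)^2

So m_A(x) = (x + 4)^2*(x + 5)^2 = x^4 + 18*x^3 + 121*x^2 + 360*x + 400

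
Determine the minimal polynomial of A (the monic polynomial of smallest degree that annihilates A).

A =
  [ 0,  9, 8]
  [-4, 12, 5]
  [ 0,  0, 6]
x^3 - 18*x^2 + 108*x - 216

The characteristic polynomial is χ_A(x) = (x - 6)^3, so the eigenvalues are known. The minimal polynomial is
  m_A(x) = Π_λ (x − λ)^{k_λ}
where k_λ is the size of the *largest* Jordan block for λ (equivalently, the smallest k with (A − λI)^k v = 0 for every generalised eigenvector v of λ).

  λ = 6: largest Jordan block has size 3, contributing (x − 6)^3

So m_A(x) = (x - 6)^3 = x^3 - 18*x^2 + 108*x - 216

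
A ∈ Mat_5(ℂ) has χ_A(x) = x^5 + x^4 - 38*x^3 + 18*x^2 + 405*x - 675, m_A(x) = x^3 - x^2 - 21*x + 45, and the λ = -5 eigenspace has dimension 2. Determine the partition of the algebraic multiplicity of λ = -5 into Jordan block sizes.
Block sizes for λ = -5: [1, 1]

Step 1 — from the characteristic polynomial, algebraic multiplicity of λ = -5 is 2. From dim ker(A − (-5)·I) = 2, there are exactly 2 Jordan blocks for λ = -5.
Step 2 — from the minimal polynomial, the factor (x + 5) tells us the largest block for λ = -5 has size 1.
Step 3 — with total size 2, 2 blocks, and largest block 1, the block sizes (in nonincreasing order) are [1, 1].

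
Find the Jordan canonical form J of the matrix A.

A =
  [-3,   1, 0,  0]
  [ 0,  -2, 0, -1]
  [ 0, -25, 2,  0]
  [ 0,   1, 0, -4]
J_3(-3) ⊕ J_1(2)

The characteristic polynomial is
  det(x·I − A) = x^4 + 7*x^3 + 9*x^2 - 27*x - 54 = (x - 2)*(x + 3)^3

Eigenvalues and multiplicities (the geometric multiplicity of λ is n − rank(A − λI), which equals the number of Jordan blocks for λ):
  λ = -3: algebraic multiplicity = 3, geometric multiplicity = 1
  λ = 2: algebraic multiplicity = 1, geometric multiplicity = 1

Determining the block sizes for each eigenvalue:
  λ = -3: one block (gm = 1), so the single block has size am = 3 → block sizes [3]
  λ = 2: one block (gm = 1), so the single block has size am = 1 → block sizes [1]

Assembling the blocks gives a Jordan form
J =
  [-3,  1,  0, 0]
  [ 0, -3,  1, 0]
  [ 0,  0, -3, 0]
  [ 0,  0,  0, 2]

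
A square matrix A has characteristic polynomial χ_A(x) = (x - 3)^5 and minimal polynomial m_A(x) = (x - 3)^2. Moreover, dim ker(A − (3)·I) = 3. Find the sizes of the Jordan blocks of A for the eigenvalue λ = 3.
Block sizes for λ = 3: [2, 2, 1]

Step 1 — from the characteristic polynomial, algebraic multiplicity of λ = 3 is 5. From dim ker(A − (3)·I) = 3, there are exactly 3 Jordan blocks for λ = 3.
Step 2 — from the minimal polynomial, the factor (x − 3)^2 tells us the largest block for λ = 3 has size 2.
Step 3 — with total size 5, 3 blocks, and largest block 2, the block sizes (in nonincreasing order) are [2, 2, 1].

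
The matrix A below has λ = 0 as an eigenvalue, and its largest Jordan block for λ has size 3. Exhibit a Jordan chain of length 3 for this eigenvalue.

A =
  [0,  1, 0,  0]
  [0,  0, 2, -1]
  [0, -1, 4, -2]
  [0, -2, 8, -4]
A Jordan chain for λ = 0 of length 3:
v_1 = (2, 0, -2, -4)ᵀ
v_2 = (0, 2, 4, 8)ᵀ
v_3 = (0, 0, 1, 0)ᵀ

Let N = A − (0)·I. We want v_3 with N^3 v_3 = 0 but N^2 v_3 ≠ 0; then v_{j-1} := N · v_j for j = 3, …, 2.

Pick v_3 = (0, 0, 1, 0)ᵀ.
Then v_2 = N · v_3 = (0, 2, 4, 8)ᵀ.
Then v_1 = N · v_2 = (2, 0, -2, -4)ᵀ.

Sanity check: (A − (0)·I) v_1 = (0, 0, 0, 0)ᵀ = 0. ✓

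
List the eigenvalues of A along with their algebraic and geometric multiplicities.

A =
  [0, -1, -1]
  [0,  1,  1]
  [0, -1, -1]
λ = 0: alg = 3, geom = 2

Step 1 — factor the characteristic polynomial to read off the algebraic multiplicities:
  χ_A(x) = x^3

Step 2 — compute geometric multiplicities via the rank-nullity identity g(λ) = n − rank(A − λI):
  rank(A − (0)·I) = 1, so dim ker(A − (0)·I) = n − 1 = 2

Summary:
  λ = 0: algebraic multiplicity = 3, geometric multiplicity = 2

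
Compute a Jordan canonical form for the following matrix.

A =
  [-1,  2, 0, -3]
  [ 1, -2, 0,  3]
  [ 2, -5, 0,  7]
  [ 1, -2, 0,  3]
J_2(0) ⊕ J_2(0)

The characteristic polynomial is
  det(x·I − A) = x^4

Eigenvalues and multiplicities (the geometric multiplicity of λ is n − rank(A − λI), which equals the number of Jordan blocks for λ):
  λ = 0: algebraic multiplicity = 4, geometric multiplicity = 2

Determining the block sizes for each eigenvalue:
  λ = 0: with am = 4 and gm = 2, the partition is not yet determined (e.g. several partitions of 4 into 2 parts exist). Let N = A − (0)·I. Computing rank(N^1) = 2, rank(N^2) = 0; the number of blocks of size ≥ j is rank(N^{j−1}) − rank(N^j), giving [2, 2]. So we have 2 block(s) of size 2 → block sizes [2, 2]

Assembling the blocks gives a Jordan form
J =
  [0, 1, 0, 0]
  [0, 0, 0, 0]
  [0, 0, 0, 1]
  [0, 0, 0, 0]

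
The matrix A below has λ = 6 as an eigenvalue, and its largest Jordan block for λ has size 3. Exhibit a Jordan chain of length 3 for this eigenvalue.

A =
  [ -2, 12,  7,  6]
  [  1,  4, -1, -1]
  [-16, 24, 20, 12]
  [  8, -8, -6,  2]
A Jordan chain for λ = 6 of length 3:
v_1 = (12, -2, 24, -8)ᵀ
v_2 = (-8, 1, -16, 8)ᵀ
v_3 = (1, 0, 0, 0)ᵀ

Let N = A − (6)·I. We want v_3 with N^3 v_3 = 0 but N^2 v_3 ≠ 0; then v_{j-1} := N · v_j for j = 3, …, 2.

Pick v_3 = (1, 0, 0, 0)ᵀ.
Then v_2 = N · v_3 = (-8, 1, -16, 8)ᵀ.
Then v_1 = N · v_2 = (12, -2, 24, -8)ᵀ.

Sanity check: (A − (6)·I) v_1 = (0, 0, 0, 0)ᵀ = 0. ✓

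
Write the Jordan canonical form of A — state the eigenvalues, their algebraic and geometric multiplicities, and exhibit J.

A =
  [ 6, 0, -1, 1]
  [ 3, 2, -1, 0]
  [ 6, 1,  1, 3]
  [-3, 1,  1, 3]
J_2(3) ⊕ J_2(3)

The characteristic polynomial is
  det(x·I − A) = x^4 - 12*x^3 + 54*x^2 - 108*x + 81 = (x - 3)^4

Eigenvalues and multiplicities (the geometric multiplicity of λ is n − rank(A − λI), which equals the number of Jordan blocks for λ):
  λ = 3: algebraic multiplicity = 4, geometric multiplicity = 2

Determining the block sizes for each eigenvalue:
  λ = 3: with am = 4 and gm = 2, the partition is not yet determined (e.g. several partitions of 4 into 2 parts exist). Let N = A − (3)·I. Computing rank(N^1) = 2, rank(N^2) = 0; the number of blocks of size ≥ j is rank(N^{j−1}) − rank(N^j), giving [2, 2]. So we have 2 block(s) of size 2 → block sizes [2, 2]

Assembling the blocks gives a Jordan form
J =
  [3, 1, 0, 0]
  [0, 3, 0, 0]
  [0, 0, 3, 1]
  [0, 0, 0, 3]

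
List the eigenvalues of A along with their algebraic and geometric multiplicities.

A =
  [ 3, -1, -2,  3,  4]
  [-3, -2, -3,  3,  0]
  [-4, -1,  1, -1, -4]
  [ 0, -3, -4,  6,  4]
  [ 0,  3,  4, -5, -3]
λ = 1: alg = 5, geom = 3

Step 1 — factor the characteristic polynomial to read off the algebraic multiplicities:
  χ_A(x) = (x - 1)^5

Step 2 — compute geometric multiplicities via the rank-nullity identity g(λ) = n − rank(A − λI):
  rank(A − (1)·I) = 2, so dim ker(A − (1)·I) = n − 2 = 3

Summary:
  λ = 1: algebraic multiplicity = 5, geometric multiplicity = 3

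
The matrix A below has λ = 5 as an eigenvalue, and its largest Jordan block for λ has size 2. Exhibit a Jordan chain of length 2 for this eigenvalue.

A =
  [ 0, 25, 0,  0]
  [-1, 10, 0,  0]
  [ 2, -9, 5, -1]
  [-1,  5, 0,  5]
A Jordan chain for λ = 5 of length 2:
v_1 = (-5, -1, 2, -1)ᵀ
v_2 = (1, 0, 0, 0)ᵀ

Let N = A − (5)·I. We want v_2 with N^2 v_2 = 0 but N^1 v_2 ≠ 0; then v_{j-1} := N · v_j for j = 2, …, 2.

Pick v_2 = (1, 0, 0, 0)ᵀ.
Then v_1 = N · v_2 = (-5, -1, 2, -1)ᵀ.

Sanity check: (A − (5)·I) v_1 = (0, 0, 0, 0)ᵀ = 0. ✓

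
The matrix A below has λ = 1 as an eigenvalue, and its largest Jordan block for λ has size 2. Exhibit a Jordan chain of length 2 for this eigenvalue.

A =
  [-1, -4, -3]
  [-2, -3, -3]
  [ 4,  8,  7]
A Jordan chain for λ = 1 of length 2:
v_1 = (-2, -2, 4)ᵀ
v_2 = (1, 0, 0)ᵀ

Let N = A − (1)·I. We want v_2 with N^2 v_2 = 0 but N^1 v_2 ≠ 0; then v_{j-1} := N · v_j for j = 2, …, 2.

Pick v_2 = (1, 0, 0)ᵀ.
Then v_1 = N · v_2 = (-2, -2, 4)ᵀ.

Sanity check: (A − (1)·I) v_1 = (0, 0, 0)ᵀ = 0. ✓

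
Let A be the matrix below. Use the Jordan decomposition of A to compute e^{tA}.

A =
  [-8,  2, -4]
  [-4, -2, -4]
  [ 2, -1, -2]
e^{tA} =
  [-4*t*exp(-4*t) + exp(-4*t), 2*t*exp(-4*t), -4*t*exp(-4*t)]
  [-4*t*exp(-4*t), 2*t*exp(-4*t) + exp(-4*t), -4*t*exp(-4*t)]
  [2*t*exp(-4*t), -t*exp(-4*t), 2*t*exp(-4*t) + exp(-4*t)]

Strategy: write A = P · J · P⁻¹ where J is a Jordan canonical form, so e^{tA} = P · e^{tJ} · P⁻¹, and e^{tJ} can be computed block-by-block.

A has Jordan form
J =
  [-4,  1,  0]
  [ 0, -4,  0]
  [ 0,  0, -4]
(up to reordering of blocks).

Per-block formulas:
  For a 1×1 block at λ = -4: exp(t · [-4]) = [e^(-4t)].
  For a 2×2 Jordan block J_2(-4): exp(t · J_2(-4)) = e^(-4t)·(I + t·N), where N is the 2×2 nilpotent shift.

After assembling e^{tJ} and conjugating by P, we get:

e^{tA} =
  [-4*t*exp(-4*t) + exp(-4*t), 2*t*exp(-4*t), -4*t*exp(-4*t)]
  [-4*t*exp(-4*t), 2*t*exp(-4*t) + exp(-4*t), -4*t*exp(-4*t)]
  [2*t*exp(-4*t), -t*exp(-4*t), 2*t*exp(-4*t) + exp(-4*t)]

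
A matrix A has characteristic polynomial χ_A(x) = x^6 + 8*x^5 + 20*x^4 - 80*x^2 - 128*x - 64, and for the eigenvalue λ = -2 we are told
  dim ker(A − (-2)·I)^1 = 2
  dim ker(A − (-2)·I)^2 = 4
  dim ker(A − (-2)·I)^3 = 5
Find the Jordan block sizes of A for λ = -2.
Block sizes for λ = -2: [3, 2]

From the dimensions of kernels of powers, the number of Jordan blocks of size at least j is d_j − d_{j−1} where d_j = dim ker(N^j) (with d_0 = 0). Computing the differences gives [2, 2, 1].
The number of blocks of size exactly k is (#blocks of size ≥ k) − (#blocks of size ≥ k + 1), so the partition is: 1 block(s) of size 2, 1 block(s) of size 3.
In nonincreasing order the block sizes are [3, 2].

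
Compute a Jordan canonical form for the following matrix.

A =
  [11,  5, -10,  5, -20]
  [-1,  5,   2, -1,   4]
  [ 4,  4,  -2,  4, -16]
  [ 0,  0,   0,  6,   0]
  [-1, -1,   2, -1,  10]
J_2(6) ⊕ J_1(6) ⊕ J_1(6) ⊕ J_1(6)

The characteristic polynomial is
  det(x·I − A) = x^5 - 30*x^4 + 360*x^3 - 2160*x^2 + 6480*x - 7776 = (x - 6)^5

Eigenvalues and multiplicities (the geometric multiplicity of λ is n − rank(A − λI), which equals the number of Jordan blocks for λ):
  λ = 6: algebraic multiplicity = 5, geometric multiplicity = 4

Determining the block sizes for each eigenvalue:
  λ = 6: 4 blocks summing to 5 forces exactly one block of size 2 and the rest size 1 → block sizes [2, 1, 1, 1]

Assembling the blocks gives a Jordan form
J =
  [6, 1, 0, 0, 0]
  [0, 6, 0, 0, 0]
  [0, 0, 6, 0, 0]
  [0, 0, 0, 6, 0]
  [0, 0, 0, 0, 6]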